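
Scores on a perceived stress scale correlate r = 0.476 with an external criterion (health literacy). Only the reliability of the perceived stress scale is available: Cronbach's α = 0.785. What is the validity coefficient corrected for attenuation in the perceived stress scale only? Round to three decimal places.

0.537

Single correction: r_c = r_obs / √r_xx = 0.476 / √0.785 = 0.476 / 0.8860 ≈ 0.537.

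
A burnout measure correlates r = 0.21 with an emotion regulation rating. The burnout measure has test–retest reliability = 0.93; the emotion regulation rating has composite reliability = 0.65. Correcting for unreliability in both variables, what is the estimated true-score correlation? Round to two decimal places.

0.27

r_true = r_obs / √(r_xx · r_yy) = 0.21 / √(0.93 × 0.65) = 0.21 / √0.6045 = 0.21 / 0.7775 ≈ 0.27.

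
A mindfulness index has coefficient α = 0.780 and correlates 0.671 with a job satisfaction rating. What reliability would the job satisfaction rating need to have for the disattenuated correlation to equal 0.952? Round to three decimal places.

r_true = r_obs / √(r_xx · r_yy) ⇒ 0.952 = 0.671 / √(0.780 · r_yy).
√(0.780 · r_yy) = 0.671 / 0.952 = 0.7048; 0.780 · r_yy = 0.4967; r_yy = 0.4967 / 0.780 ≈ 0.637.

0.637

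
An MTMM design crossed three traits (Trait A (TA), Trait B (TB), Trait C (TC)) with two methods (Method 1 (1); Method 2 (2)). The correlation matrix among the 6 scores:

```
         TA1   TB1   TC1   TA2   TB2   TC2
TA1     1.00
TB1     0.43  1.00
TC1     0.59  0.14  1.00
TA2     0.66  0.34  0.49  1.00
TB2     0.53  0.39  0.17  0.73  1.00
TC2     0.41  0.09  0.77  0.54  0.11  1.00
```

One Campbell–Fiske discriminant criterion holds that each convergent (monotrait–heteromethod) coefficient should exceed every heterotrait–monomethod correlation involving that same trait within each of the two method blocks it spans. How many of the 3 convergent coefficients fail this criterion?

Convergent coefficients and their comparison sets:
TA (methods 1·2): 0.66 vs {0.43, 0.73, 0.59, 0.54} → fail.
TB (methods 1·2): 0.39 vs {0.43, 0.73, 0.14, 0.11} → fail.
TC (methods 1·2): 0.77 vs {0.59, 0.54, 0.14, 0.11} → pass.
2 of 3 fail.

2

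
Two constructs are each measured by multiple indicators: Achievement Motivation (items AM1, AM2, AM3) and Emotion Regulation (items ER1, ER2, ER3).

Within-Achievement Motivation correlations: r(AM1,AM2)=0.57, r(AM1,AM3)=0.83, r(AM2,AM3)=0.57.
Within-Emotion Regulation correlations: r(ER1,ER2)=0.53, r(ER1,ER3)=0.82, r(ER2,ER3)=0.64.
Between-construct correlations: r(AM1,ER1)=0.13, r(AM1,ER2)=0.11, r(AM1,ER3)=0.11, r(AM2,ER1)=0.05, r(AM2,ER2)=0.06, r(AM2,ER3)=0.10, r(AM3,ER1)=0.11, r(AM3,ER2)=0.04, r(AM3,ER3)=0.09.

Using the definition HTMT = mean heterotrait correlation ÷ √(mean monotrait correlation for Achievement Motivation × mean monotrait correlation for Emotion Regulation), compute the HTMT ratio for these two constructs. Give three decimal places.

0.135

Between-construct mean = 0.80/9 = 0.0889.
Mean within-AM = 1.97/3 = 0.6567; mean within-ER = 1.99/3 = 0.6633.
Geometric mean = √(0.6567 × 0.6633) = 0.6600.
HTMT = 0.0889 / 0.6600 = 0.135.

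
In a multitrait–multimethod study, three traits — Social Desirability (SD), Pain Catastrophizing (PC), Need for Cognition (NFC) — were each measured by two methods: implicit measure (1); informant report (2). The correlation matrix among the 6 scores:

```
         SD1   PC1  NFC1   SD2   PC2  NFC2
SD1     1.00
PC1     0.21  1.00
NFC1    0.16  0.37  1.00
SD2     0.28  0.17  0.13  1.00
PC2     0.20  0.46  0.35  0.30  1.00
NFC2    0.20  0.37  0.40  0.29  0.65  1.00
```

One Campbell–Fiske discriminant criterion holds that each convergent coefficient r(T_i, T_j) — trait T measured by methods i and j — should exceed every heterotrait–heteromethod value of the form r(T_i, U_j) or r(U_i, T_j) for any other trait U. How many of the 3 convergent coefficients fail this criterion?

0

Checking each validity diagonal entry against its comparison values:
SD (methods 1·2): 0.28 vs {0.20, 0.17, 0.20, 0.13} → pass.
PC (methods 1·2): 0.46 vs {0.17, 0.20, 0.37, 0.35} → pass.
NFC (methods 1·2): 0.40 vs {0.13, 0.20, 0.35, 0.37} → pass.
0 of 3 fail.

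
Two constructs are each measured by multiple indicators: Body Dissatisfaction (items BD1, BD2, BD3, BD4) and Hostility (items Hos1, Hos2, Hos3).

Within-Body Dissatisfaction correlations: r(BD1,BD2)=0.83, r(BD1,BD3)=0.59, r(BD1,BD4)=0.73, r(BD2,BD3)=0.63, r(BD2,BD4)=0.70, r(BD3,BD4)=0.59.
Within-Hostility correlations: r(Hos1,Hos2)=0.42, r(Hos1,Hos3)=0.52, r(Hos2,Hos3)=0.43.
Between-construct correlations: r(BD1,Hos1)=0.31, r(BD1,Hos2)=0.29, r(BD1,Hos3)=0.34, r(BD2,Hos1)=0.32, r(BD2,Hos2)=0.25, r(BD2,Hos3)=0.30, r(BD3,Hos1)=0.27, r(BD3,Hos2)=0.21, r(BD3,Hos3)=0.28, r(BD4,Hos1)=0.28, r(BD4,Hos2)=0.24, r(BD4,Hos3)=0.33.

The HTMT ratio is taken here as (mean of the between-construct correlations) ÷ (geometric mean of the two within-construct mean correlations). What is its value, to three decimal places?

Mean heterotrait r = 3.42/12 = 0.2850.
Mean within-BD = 4.07/6 = 0.6783; mean within-Hos = 1.37/3 = 0.4567.
Geometric mean = √(0.6783 × 0.4567) = 0.5566.
HTMT = 0.2850 / 0.5566 = 0.512.

0.512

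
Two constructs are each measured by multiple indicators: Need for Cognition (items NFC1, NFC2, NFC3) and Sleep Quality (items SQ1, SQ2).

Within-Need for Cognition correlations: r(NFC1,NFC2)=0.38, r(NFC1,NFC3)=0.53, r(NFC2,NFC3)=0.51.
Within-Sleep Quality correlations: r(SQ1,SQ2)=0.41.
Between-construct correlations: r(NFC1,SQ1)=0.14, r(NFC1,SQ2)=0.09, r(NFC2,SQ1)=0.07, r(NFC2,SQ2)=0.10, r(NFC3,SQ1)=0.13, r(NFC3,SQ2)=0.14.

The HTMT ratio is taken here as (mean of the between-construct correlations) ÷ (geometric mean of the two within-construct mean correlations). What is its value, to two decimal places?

Between-construct mean = 0.67/6 = 0.1117.
Mean within-NFC = 1.42/3 = 0.4733; mean within-SQ = 0.41/1 = 0.4100.
Geometric mean = √(0.4733 × 0.4100) = 0.4405.
HTMT = 0.1117 / 0.4405 = 0.25.

0.25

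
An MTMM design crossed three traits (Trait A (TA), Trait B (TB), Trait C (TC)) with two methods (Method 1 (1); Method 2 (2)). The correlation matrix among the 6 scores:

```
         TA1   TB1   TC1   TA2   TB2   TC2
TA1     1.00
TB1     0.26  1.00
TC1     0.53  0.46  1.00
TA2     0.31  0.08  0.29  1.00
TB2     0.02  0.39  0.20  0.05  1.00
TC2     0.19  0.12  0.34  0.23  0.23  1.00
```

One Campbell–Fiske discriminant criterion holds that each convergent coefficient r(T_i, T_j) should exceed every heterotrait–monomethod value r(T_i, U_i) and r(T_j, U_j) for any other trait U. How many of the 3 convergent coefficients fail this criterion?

3

Checking each validity diagonal entry against its comparison values:
TA (methods 1·2): 0.31 vs {0.26, 0.05, 0.53, 0.23} → fail.
TB (methods 1·2): 0.39 vs {0.26, 0.05, 0.46, 0.23} → fail.
TC (methods 1·2): 0.34 vs {0.53, 0.23, 0.46, 0.23} → fail.
3 of 3 fail.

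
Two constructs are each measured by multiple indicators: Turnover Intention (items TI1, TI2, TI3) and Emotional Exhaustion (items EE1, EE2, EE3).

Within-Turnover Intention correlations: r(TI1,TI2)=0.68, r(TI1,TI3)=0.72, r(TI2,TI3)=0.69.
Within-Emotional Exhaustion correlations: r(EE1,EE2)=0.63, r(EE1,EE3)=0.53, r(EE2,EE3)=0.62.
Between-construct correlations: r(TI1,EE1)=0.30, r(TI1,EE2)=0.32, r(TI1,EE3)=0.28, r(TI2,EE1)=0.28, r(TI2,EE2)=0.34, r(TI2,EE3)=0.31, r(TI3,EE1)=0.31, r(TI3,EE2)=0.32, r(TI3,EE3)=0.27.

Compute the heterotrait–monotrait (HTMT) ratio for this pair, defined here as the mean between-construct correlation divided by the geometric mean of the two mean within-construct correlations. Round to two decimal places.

Mean heterotrait r = 2.73/9 = 0.3033.
Mean within-TI = 2.09/3 = 0.6967; mean within-EE = 1.78/3 = 0.5933.
Geometric mean = √(0.6967 × 0.5933) = 0.6429.
HTMT = 0.3033 / 0.6429 = 0.47.

0.47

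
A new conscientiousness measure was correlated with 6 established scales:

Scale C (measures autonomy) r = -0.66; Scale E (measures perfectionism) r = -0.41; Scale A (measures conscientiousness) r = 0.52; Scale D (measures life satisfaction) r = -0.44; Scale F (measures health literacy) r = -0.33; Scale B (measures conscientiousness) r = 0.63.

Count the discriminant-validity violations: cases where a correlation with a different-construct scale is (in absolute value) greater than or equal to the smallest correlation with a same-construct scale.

1

Convergent (same construct = conscientiousness): Scale A, Scale B.
Smallest convergent = 0.52. Discriminant |r|: 0.66, 0.41, 0.44, 0.33; count ≥ 0.52 → 1.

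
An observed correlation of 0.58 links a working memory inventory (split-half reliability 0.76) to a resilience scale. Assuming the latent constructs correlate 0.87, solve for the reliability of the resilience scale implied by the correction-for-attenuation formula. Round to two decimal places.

0.58

r_true = r_obs / √(r_xx · r_yy) ⇒ 0.87 = 0.58 / √(0.76 · r_yy).
√(0.76 · r_yy) = 0.58 / 0.87 = 0.6667; 0.76 · r_yy = 0.4445; r_yy = 0.4445 / 0.76 ≈ 0.58.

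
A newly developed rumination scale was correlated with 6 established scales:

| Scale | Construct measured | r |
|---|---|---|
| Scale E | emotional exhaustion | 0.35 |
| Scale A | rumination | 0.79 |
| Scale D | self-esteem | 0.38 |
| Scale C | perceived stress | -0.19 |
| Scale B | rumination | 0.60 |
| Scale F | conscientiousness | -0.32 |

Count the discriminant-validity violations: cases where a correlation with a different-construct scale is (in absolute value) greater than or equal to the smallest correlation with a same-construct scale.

0

Convergent (same construct = rumination): Scale A, Scale B.
Smallest convergent = 0.60. Discriminant |r|: 0.35, 0.38, 0.19, 0.32; count ≥ 0.60 → 0.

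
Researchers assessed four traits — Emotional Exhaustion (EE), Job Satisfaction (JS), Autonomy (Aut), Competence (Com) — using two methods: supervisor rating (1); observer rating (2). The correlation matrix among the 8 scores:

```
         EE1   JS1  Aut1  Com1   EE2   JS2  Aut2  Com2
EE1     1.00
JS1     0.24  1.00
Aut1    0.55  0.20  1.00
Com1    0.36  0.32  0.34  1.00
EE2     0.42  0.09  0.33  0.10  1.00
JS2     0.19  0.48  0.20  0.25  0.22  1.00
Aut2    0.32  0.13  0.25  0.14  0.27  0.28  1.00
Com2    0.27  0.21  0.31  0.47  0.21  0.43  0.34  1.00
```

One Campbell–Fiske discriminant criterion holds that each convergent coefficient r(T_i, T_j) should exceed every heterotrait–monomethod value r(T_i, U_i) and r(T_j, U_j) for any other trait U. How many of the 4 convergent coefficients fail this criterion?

2

Convergent coefficients and their comparison sets:
EE (methods 1·2): 0.42 vs {0.24, 0.22, 0.55, 0.27, 0.36, 0.21} → fail.
JS (methods 1·2): 0.48 vs {0.24, 0.22, 0.20, 0.28, 0.32, 0.43} → pass.
Aut (methods 1·2): 0.25 vs {0.55, 0.27, 0.20, 0.28, 0.34, 0.34} → fail.
Com (methods 1·2): 0.47 vs {0.36, 0.21, 0.32, 0.43, 0.34, 0.34} → pass.
2 of 4 fail.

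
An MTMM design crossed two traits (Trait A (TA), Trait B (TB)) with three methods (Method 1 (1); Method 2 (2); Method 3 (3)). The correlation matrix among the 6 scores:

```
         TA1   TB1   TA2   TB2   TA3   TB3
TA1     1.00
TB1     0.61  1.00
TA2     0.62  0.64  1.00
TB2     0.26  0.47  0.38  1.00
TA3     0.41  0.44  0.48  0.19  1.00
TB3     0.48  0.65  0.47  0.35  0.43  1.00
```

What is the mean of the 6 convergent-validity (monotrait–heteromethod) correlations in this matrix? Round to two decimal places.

Convergent values: 0.62, 0.41, 0.48, 0.47, 0.65, 0.35; mean = 2.98/6 = 0.50.

0.50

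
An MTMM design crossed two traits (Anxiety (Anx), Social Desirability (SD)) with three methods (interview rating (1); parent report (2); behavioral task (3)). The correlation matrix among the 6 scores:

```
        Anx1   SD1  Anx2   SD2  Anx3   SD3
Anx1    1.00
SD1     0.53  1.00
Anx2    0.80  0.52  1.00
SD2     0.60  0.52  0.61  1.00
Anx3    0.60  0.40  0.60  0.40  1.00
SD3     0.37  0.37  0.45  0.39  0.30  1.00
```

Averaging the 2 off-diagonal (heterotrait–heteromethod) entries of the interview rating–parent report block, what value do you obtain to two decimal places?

0.56

HTHM values (method 1 × method 2): 0.60, 0.52; mean = 1.12/2 = 0.56.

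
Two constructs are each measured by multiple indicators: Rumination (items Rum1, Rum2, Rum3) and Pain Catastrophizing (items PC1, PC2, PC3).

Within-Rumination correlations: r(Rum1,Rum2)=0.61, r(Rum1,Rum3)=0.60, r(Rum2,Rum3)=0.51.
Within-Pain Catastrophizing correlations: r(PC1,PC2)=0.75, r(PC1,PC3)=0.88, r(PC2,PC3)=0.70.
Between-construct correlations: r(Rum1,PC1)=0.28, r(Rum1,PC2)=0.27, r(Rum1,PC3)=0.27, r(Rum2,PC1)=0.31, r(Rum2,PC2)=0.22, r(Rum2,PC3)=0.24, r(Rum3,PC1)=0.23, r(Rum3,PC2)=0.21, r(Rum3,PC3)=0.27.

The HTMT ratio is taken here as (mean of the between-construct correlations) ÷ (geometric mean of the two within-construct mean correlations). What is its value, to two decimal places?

0.38

Between-construct mean = 2.30/9 = 0.2556.
Mean within-Rum = 1.72/3 = 0.5733; mean within-PC = 2.33/3 = 0.7767.
Geometric mean = √(0.5733 × 0.7767) = 0.6673.
HTMT = 0.2556 / 0.6673 = 0.38.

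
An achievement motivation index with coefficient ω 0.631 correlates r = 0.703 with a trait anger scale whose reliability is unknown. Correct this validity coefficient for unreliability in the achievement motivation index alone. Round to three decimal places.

Single correction: r_c = r_obs / √r_xx = 0.703 / √0.631 = 0.703 / 0.7944 ≈ 0.885.

0.885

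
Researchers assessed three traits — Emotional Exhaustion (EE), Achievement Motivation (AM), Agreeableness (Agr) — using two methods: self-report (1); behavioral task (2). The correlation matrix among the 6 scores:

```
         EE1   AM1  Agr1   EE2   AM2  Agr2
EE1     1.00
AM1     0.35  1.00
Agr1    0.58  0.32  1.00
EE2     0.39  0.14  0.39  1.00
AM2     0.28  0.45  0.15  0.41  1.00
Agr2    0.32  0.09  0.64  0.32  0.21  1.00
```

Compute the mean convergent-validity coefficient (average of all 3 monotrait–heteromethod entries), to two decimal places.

Convergent values: 0.39, 0.45, 0.64; mean = 1.48/3 = 0.49.

0.49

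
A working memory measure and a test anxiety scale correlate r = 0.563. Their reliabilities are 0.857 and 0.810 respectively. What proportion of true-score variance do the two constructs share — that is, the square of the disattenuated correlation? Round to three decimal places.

0.457

Disattenuated r = 0.563 / √(0.857 × 0.810) = 0.563 / 0.8332 = 0.6757.
Shared true-score variance = 0.6757² = 0.4566 ≈ 0.457.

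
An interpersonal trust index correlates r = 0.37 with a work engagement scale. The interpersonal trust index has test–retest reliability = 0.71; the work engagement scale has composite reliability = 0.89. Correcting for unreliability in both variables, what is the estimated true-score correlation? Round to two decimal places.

r_true = r_obs / √(r_xx · r_yy) = 0.37 / √(0.71 × 0.89) = 0.37 / √0.6319 = 0.37 / 0.7949 ≈ 0.47.

0.47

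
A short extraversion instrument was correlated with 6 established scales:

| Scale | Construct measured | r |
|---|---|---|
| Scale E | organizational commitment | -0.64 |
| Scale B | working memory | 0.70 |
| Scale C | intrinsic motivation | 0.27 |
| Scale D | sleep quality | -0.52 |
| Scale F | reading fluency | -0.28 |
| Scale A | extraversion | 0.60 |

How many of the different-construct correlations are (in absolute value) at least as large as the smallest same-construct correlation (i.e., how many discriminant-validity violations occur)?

2

Convergent (same construct = extraversion): Scale A.
Smallest convergent = 0.60. Discriminant |r|: 0.64, 0.70, 0.27, 0.52, 0.28; count ≥ 0.60 → 2.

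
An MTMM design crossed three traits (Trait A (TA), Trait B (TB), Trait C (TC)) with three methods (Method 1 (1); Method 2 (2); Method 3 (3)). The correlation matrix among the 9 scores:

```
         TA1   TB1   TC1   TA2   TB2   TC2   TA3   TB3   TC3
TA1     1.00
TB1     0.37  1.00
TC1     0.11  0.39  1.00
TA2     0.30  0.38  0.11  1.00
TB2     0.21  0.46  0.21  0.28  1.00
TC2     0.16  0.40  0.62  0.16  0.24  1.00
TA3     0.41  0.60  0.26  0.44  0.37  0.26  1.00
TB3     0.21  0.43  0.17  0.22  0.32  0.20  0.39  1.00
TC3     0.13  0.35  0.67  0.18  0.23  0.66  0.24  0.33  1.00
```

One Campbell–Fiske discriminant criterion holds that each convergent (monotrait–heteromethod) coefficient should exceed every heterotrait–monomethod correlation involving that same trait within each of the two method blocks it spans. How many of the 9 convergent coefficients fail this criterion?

2

Checking each validity diagonal entry against its comparison values:
TA (methods 1·2): 0.30 vs {0.37, 0.28, 0.11, 0.16} → fail.
TA (methods 1·3): 0.41 vs {0.37, 0.39, 0.11, 0.24} → pass.
TA (methods 2·3): 0.44 vs {0.28, 0.39, 0.16, 0.24} → pass.
TB (methods 1·2): 0.46 vs {0.37, 0.28, 0.39, 0.24} → pass.
TB (methods 1·3): 0.43 vs {0.37, 0.39, 0.39, 0.33} → pass.
TB (methods 2·3): 0.32 vs {0.28, 0.39, 0.24, 0.33} → fail.
TC (methods 1·2): 0.62 vs {0.11, 0.16, 0.39, 0.24} → pass.
TC (methods 1·3): 0.67 vs {0.11, 0.24, 0.39, 0.33} → pass.
TC (methods 2·3): 0.66 vs {0.16, 0.24, 0.24, 0.33} → pass.
2 of 9 fail.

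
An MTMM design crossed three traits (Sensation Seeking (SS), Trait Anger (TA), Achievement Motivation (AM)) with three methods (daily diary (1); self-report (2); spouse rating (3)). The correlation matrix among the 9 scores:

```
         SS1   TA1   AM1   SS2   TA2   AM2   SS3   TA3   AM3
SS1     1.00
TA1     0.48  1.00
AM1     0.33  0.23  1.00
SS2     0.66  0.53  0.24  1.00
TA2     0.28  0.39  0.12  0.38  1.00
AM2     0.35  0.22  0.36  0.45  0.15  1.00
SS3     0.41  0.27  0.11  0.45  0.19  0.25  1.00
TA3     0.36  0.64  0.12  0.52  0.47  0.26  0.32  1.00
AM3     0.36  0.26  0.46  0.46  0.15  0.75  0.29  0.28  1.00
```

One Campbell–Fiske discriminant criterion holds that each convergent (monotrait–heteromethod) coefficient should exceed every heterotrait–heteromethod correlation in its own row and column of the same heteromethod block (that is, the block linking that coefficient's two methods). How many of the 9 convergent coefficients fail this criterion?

Checking each validity diagonal entry against its comparison values:
SS (methods 1·2): 0.66 vs {0.28, 0.53, 0.35, 0.24} → pass.
SS (methods 1·3): 0.41 vs {0.36, 0.27, 0.36, 0.11} → pass.
SS (methods 2·3): 0.45 vs {0.52, 0.19, 0.46, 0.25} → fail.
TA (methods 1·2): 0.39 vs {0.53, 0.28, 0.22, 0.12} → fail.
TA (methods 1·3): 0.64 vs {0.27, 0.36, 0.26, 0.12} → pass.
TA (methods 2·3): 0.47 vs {0.19, 0.52, 0.15, 0.26} → fail.
AM (methods 1·2): 0.36 vs {0.24, 0.35, 0.12, 0.22} → pass.
AM (methods 1·3): 0.46 vs {0.11, 0.36, 0.12, 0.26} → pass.
AM (methods 2·3): 0.75 vs {0.25, 0.46, 0.26, 0.15} → pass.
3 of 9 fail.

3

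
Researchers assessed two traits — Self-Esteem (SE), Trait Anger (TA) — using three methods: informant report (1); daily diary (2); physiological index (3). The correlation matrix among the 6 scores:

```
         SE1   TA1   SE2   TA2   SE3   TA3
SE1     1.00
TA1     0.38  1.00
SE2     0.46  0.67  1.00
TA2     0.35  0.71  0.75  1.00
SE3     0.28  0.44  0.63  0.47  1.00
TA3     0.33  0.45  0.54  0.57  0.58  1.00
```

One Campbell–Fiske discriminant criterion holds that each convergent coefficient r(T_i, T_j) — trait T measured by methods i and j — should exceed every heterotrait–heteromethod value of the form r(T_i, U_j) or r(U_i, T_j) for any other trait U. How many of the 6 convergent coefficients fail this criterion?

2

Convergent coefficients and their comparison sets:
SE (methods 1·2): 0.46 vs {0.35, 0.67} → fail.
SE (methods 1·3): 0.28 vs {0.33, 0.44} → fail.
SE (methods 2·3): 0.63 vs {0.54, 0.47} → pass.
TA (methods 1·2): 0.71 vs {0.67, 0.35} → pass.
TA (methods 1·3): 0.45 vs {0.44, 0.33} → pass.
TA (methods 2·3): 0.57 vs {0.47, 0.54} → pass.
2 of 6 fail.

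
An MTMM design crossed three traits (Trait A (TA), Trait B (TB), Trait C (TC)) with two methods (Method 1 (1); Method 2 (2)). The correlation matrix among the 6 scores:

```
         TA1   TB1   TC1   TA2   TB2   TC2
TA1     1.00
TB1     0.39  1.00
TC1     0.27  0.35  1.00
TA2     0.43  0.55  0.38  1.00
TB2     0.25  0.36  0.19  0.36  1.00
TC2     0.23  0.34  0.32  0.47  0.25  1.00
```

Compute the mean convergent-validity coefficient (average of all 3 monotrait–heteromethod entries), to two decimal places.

Convergent values: 0.43, 0.36, 0.32; mean = 1.11/3 = 0.37.

0.37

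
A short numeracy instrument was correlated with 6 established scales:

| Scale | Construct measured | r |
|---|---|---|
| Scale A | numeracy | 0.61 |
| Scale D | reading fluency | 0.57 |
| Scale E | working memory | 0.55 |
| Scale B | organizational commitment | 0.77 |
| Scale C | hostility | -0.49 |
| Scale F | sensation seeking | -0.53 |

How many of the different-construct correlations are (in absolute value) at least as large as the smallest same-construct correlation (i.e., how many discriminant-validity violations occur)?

Convergent (same construct = numeracy): Scale A.
Smallest convergent = 0.61. Discriminant |r|: 0.57, 0.55, 0.77, 0.49, 0.53; count ≥ 0.61 → 1.

1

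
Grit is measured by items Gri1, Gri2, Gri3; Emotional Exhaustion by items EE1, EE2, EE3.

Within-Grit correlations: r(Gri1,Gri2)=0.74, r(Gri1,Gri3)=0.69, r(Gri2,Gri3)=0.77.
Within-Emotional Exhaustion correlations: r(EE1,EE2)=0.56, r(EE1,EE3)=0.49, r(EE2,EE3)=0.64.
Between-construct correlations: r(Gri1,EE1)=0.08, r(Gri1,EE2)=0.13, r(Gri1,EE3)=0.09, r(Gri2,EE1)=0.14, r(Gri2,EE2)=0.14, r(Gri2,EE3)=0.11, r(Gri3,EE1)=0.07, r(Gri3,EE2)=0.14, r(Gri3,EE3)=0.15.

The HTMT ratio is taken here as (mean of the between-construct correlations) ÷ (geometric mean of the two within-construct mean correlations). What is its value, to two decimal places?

0.18

Between-construct mean = 1.05/9 = 0.1167.
Mean within-Gri = 2.20/3 = 0.7333; mean within-EE = 1.69/3 = 0.5633.
Geometric mean = √(0.7333 × 0.5633) = 0.6427.
HTMT = 0.1167 / 0.6427 = 0.18.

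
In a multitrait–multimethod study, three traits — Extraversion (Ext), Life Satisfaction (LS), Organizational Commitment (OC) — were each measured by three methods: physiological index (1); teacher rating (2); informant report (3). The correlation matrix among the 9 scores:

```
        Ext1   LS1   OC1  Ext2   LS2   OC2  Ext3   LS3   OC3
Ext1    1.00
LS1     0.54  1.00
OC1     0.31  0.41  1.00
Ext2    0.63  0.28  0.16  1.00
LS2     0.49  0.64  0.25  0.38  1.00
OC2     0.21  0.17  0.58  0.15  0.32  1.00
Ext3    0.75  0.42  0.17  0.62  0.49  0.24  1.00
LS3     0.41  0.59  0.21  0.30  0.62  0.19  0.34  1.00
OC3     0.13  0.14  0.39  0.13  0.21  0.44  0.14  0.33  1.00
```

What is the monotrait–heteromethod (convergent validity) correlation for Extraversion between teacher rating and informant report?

0.62

Same trait (Ext), different methods: r(Ext2, Ext3) = 0.62.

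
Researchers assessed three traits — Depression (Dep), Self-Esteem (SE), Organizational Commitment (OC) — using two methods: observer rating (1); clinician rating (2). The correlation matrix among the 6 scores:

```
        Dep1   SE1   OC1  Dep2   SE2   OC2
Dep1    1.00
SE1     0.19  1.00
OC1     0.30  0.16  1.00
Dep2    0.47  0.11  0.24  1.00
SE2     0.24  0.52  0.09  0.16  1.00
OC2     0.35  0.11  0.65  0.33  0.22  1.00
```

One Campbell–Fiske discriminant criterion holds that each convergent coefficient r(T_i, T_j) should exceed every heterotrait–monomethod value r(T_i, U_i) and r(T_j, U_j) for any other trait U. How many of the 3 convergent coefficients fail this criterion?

0

Convergent coefficients and their comparison sets:
Dep (methods 1·2): 0.47 vs {0.19, 0.16, 0.30, 0.33} → pass.
SE (methods 1·2): 0.52 vs {0.19, 0.16, 0.16, 0.22} → pass.
OC (methods 1·2): 0.65 vs {0.30, 0.33, 0.16, 0.22} → pass.
0 of 3 fail.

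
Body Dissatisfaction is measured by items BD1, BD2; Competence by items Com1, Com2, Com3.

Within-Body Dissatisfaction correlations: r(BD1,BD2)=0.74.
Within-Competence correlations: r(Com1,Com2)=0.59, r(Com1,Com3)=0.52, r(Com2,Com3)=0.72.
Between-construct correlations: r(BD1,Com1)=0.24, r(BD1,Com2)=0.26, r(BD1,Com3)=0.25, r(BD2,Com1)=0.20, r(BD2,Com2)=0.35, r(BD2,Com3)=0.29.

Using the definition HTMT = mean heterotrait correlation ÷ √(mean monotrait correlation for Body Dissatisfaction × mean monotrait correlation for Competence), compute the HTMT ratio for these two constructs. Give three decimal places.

0.394

Mean between = 1.59/6 = 0.2650.
Mean within-BD = 0.74/1 = 0.7400; mean within-Com = 1.83/3 = 0.6100.
Geometric mean = √(0.7400 × 0.6100) = 0.6719.
HTMT = 0.2650 / 0.6719 = 0.394.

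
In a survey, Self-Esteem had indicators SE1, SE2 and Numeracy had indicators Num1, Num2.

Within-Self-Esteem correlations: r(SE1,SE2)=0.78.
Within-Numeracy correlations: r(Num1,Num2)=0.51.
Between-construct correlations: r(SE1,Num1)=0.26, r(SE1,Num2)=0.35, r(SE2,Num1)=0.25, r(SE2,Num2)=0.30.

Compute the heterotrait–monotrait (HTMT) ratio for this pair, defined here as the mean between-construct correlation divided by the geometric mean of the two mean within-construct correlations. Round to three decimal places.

Between-construct mean = 1.16/4 = 0.2900.
Mean within-SE = 0.78/1 = 0.7800; mean within-Num = 0.51/1 = 0.5100.
Geometric mean = √(0.7800 × 0.5100) = 0.6307.
HTMT = 0.2900 / 0.6307 = 0.460.

0.460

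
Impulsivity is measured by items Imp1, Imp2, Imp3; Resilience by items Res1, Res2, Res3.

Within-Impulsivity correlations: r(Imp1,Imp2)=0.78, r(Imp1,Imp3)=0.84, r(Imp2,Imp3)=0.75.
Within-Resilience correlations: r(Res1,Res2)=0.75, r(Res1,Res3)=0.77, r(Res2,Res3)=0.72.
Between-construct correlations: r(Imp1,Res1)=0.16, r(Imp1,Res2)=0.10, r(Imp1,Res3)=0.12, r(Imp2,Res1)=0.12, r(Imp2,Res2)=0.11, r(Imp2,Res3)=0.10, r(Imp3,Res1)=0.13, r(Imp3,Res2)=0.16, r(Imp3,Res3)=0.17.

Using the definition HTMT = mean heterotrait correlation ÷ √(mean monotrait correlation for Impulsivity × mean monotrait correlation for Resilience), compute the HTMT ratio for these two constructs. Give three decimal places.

0.169

Mean heterotrait r = 1.17/9 = 0.1300.
Mean within-Imp = 2.37/3 = 0.7900; mean within-Res = 2.24/3 = 0.7467.
Geometric mean = √(0.7900 × 0.7467) = 0.7680.
HTMT = 0.1300 / 0.7680 = 0.169.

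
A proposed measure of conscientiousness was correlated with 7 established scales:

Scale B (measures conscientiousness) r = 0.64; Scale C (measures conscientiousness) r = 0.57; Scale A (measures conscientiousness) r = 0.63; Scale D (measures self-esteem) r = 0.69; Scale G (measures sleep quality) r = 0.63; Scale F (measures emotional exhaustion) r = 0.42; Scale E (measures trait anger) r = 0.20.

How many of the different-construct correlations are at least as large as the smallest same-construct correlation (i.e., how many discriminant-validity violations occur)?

Convergent (same construct = conscientiousness): Scale B, Scale C, Scale A.
Smallest convergent = 0.57. Discriminant values: 0.69, 0.63, 0.42, 0.20; count ≥ 0.57 → 2.

2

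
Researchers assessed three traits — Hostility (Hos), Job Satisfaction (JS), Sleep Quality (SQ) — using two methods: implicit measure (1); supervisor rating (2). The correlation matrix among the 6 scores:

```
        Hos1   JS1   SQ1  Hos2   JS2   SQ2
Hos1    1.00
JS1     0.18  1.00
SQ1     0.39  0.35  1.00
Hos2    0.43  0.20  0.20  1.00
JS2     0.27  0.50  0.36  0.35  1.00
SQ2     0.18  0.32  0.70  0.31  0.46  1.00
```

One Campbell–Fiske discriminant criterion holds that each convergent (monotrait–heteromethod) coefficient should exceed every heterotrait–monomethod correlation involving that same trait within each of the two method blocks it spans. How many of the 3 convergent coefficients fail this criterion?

0

Checking each validity diagonal entry against its comparison values:
Hos (methods 1·2): 0.43 vs {0.18, 0.35, 0.39, 0.31} → pass.
JS (methods 1·2): 0.50 vs {0.18, 0.35, 0.35, 0.46} → pass.
SQ (methods 1·2): 0.70 vs {0.39, 0.31, 0.35, 0.46} → pass.
0 of 3 fail.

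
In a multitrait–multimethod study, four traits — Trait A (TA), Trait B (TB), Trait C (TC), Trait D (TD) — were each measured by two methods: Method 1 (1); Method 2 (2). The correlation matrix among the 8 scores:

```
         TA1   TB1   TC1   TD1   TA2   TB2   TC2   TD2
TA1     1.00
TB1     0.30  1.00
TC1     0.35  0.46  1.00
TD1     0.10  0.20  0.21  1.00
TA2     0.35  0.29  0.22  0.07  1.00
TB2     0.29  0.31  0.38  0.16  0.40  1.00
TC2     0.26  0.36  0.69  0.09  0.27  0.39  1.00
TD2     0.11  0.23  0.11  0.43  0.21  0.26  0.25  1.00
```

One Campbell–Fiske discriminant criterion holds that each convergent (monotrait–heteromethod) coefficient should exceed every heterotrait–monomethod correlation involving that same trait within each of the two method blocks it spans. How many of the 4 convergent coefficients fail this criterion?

2

Checking each validity diagonal entry against its comparison values:
TA (methods 1·2): 0.35 vs {0.30, 0.40, 0.35, 0.27, 0.10, 0.21} → fail.
TB (methods 1·2): 0.31 vs {0.30, 0.40, 0.46, 0.39, 0.20, 0.26} → fail.
TC (methods 1·2): 0.69 vs {0.35, 0.27, 0.46, 0.39, 0.21, 0.25} → pass.
TD (methods 1·2): 0.43 vs {0.10, 0.21, 0.20, 0.26, 0.21, 0.25} → pass.
2 of 4 fail.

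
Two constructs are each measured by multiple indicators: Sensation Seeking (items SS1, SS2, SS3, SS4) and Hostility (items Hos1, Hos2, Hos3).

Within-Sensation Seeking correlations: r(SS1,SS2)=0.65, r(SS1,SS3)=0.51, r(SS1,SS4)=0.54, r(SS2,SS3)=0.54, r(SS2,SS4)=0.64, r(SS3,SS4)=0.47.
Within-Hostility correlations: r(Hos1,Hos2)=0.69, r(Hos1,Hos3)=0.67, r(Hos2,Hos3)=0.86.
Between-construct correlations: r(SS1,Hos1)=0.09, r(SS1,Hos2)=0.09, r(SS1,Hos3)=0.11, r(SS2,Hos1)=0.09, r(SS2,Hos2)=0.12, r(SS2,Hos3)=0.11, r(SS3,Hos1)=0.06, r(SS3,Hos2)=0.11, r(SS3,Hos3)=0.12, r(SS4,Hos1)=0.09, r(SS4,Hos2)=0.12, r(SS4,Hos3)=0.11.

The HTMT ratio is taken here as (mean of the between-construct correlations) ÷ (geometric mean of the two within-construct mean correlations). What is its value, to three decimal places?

Between-construct mean = 1.22/12 = 0.1017.
Mean within-SS = 3.35/6 = 0.5583; mean within-Hos = 2.22/3 = 0.7400.
Geometric mean = √(0.5583 × 0.7400) = 0.6428.
HTMT = 0.1017 / 0.6428 = 0.158.

0.158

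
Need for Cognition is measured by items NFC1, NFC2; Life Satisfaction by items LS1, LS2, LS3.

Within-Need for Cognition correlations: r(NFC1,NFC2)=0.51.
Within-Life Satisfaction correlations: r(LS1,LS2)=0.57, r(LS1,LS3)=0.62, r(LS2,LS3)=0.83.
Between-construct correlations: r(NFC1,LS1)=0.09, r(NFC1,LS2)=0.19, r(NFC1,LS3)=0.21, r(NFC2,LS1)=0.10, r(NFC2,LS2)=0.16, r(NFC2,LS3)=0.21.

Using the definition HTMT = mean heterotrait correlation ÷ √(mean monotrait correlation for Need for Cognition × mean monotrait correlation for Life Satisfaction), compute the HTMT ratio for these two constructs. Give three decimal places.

0.273

Between-construct mean = 0.96/6 = 0.1600.
Mean within-NFC = 0.51/1 = 0.5100; mean within-LS = 2.02/3 = 0.6733.
Geometric mean = √(0.5100 × 0.6733) = 0.5860.
HTMT = 0.1600 / 0.5860 = 0.273.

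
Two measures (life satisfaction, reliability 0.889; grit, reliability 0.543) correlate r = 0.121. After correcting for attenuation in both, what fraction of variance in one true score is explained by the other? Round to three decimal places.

0.030

Disattenuated r = 0.121 / √(0.889 × 0.543) = 0.121 / 0.6948 = 0.1742.
Shared true-score variance = 0.1742² = 0.0303 ≈ 0.030.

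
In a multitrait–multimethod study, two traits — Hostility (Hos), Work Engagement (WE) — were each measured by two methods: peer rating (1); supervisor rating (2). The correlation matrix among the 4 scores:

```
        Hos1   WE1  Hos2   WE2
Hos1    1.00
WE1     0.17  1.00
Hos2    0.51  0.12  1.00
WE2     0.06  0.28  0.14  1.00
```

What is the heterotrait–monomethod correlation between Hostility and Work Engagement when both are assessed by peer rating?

0.17

Different traits, same method: r(Hos1, WE1) = 0.17.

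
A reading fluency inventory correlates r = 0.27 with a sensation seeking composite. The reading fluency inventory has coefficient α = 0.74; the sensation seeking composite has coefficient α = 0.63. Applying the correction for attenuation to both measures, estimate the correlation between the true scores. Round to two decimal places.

r_true = r_obs / √(r_xx · r_yy) = 0.27 / √(0.74 × 0.63) = 0.27 / √0.4662 = 0.27 / 0.6828 ≈ 0.40.

0.40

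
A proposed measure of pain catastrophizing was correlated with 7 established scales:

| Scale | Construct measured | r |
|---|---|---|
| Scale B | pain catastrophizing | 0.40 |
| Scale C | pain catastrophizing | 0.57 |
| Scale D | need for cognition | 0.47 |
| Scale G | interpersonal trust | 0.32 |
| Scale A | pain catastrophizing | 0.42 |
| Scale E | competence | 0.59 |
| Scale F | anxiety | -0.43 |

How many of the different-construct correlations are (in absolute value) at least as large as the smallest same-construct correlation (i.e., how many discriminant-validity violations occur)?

3

Convergent (same construct = pain catastrophizing): Scale B, Scale C, Scale A.
Smallest convergent = 0.40. Discriminant |r|: 0.47, 0.32, 0.59, 0.43; count ≥ 0.40 → 3.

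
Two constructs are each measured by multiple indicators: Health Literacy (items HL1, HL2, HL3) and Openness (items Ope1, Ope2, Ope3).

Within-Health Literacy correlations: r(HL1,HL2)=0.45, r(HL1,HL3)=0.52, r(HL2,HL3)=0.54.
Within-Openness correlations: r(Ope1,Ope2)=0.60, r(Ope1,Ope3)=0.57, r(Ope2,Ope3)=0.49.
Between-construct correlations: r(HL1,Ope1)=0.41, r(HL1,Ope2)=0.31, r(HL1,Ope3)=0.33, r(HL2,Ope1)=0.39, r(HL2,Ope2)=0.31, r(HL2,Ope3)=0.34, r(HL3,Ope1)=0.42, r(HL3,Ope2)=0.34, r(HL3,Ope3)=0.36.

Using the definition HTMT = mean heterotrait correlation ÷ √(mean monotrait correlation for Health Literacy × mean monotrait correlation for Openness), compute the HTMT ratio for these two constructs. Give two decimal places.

0.68

Between-construct mean = 3.21/9 = 0.3567.
Mean within-HL = 1.51/3 = 0.5033; mean within-Ope = 1.66/3 = 0.5533.
Geometric mean = √(0.5033 × 0.5533) = 0.5277.
HTMT = 0.3567 / 0.5277 = 0.68.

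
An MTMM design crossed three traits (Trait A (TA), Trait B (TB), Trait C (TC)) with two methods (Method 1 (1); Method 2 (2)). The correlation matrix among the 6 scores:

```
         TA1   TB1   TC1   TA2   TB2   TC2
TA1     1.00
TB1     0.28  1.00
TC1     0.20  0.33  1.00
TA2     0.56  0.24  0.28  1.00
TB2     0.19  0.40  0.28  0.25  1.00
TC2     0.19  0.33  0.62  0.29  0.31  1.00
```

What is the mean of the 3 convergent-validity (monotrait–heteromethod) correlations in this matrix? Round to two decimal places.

Convergent values: 0.56, 0.40, 0.62; mean = 1.58/3 = 0.53.

0.53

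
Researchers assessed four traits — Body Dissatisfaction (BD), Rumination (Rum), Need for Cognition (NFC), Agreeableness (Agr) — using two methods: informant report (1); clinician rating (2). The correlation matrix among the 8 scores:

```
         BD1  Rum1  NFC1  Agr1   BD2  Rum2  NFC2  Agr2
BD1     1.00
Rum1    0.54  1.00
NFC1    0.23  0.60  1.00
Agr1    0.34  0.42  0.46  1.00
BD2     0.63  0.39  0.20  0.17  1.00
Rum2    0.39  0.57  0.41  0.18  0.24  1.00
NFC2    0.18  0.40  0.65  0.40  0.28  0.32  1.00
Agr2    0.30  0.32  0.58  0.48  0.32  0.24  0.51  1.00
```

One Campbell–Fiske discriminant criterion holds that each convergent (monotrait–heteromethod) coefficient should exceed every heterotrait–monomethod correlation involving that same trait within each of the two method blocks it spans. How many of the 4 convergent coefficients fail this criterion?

Each convergent coefficient versus the relevant comparison correlations:
BD (methods 1·2): 0.63 vs {0.54, 0.24, 0.23, 0.28, 0.34, 0.32} → pass.
Rum (methods 1·2): 0.57 vs {0.54, 0.24, 0.60, 0.32, 0.42, 0.24} → fail.
NFC (methods 1·2): 0.65 vs {0.23, 0.28, 0.60, 0.32, 0.46, 0.51} → pass.
Agr (methods 1·2): 0.48 vs {0.34, 0.32, 0.42, 0.24, 0.46, 0.51} → fail.
2 of 4 fail.

2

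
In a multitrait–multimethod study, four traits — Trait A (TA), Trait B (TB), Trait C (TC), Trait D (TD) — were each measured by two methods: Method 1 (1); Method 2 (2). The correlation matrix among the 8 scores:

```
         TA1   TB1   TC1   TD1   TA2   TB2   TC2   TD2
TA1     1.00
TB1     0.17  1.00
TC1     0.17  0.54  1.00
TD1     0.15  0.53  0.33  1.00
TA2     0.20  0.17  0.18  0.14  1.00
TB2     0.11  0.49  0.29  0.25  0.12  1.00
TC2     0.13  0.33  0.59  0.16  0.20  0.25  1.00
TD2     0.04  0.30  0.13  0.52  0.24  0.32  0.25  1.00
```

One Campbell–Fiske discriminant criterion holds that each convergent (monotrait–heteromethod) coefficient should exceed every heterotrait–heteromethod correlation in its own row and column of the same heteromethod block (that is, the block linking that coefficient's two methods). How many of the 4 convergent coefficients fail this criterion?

0

Checking each validity diagonal entry against its comparison values:
TA (methods 1·2): 0.20 vs {0.11, 0.17, 0.13, 0.18, 0.04, 0.14} → pass.
TB (methods 1·2): 0.49 vs {0.17, 0.11, 0.33, 0.29, 0.30, 0.25} → pass.
TC (methods 1·2): 0.59 vs {0.18, 0.13, 0.29, 0.33, 0.13, 0.16} → pass.
TD (methods 1·2): 0.52 vs {0.14, 0.04, 0.25, 0.30, 0.16, 0.13} → pass.
0 of 4 fail.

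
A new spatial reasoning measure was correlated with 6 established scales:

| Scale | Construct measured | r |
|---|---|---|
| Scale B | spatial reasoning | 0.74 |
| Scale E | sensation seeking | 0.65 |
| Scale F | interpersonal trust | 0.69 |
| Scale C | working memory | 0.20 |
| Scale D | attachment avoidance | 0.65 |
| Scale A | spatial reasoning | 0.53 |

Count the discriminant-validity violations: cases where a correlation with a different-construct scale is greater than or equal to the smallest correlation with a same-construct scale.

3

Convergent (same construct = spatial reasoning): Scale B, Scale A.
Smallest convergent = 0.53. Discriminant values: 0.65, 0.69, 0.20, 0.65; count ≥ 0.53 → 3.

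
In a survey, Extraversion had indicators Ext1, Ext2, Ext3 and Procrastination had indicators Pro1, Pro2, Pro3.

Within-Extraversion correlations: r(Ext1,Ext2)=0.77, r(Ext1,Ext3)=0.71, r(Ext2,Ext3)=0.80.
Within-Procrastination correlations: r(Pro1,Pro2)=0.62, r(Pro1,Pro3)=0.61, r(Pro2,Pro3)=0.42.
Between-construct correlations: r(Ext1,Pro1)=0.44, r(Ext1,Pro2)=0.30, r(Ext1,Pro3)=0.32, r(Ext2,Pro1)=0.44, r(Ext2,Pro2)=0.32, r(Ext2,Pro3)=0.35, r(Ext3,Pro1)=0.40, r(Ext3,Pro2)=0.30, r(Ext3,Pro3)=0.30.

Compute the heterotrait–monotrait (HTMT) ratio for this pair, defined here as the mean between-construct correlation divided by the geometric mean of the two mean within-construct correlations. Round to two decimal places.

Mean between = 3.17/9 = 0.3522.
Mean within-Ext = 2.28/3 = 0.7600; mean within-Pro = 1.65/3 = 0.5500.
Geometric mean = √(0.7600 × 0.5500) = 0.6465.
HTMT = 0.3522 / 0.6465 = 0.54.

0.54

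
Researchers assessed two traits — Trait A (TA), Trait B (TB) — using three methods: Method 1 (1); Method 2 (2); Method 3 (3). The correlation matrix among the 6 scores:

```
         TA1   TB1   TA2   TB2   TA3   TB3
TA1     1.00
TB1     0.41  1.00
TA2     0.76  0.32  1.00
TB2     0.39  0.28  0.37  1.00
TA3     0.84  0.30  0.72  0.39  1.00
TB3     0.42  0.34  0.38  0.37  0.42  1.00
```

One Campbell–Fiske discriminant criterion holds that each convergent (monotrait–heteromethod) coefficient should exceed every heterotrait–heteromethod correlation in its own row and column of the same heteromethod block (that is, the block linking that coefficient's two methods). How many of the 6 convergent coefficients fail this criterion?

Checking each validity diagonal entry against its comparison values:
TA (methods 1·2): 0.76 vs {0.39, 0.32} → pass.
TA (methods 1·3): 0.84 vs {0.42, 0.30} → pass.
TA (methods 2·3): 0.72 vs {0.38, 0.39} → pass.
TB (methods 1·2): 0.28 vs {0.32, 0.39} → fail.
TB (methods 1·3): 0.34 vs {0.30, 0.42} → fail.
TB (methods 2·3): 0.37 vs {0.39, 0.38} → fail.
3 of 6 fail.

3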